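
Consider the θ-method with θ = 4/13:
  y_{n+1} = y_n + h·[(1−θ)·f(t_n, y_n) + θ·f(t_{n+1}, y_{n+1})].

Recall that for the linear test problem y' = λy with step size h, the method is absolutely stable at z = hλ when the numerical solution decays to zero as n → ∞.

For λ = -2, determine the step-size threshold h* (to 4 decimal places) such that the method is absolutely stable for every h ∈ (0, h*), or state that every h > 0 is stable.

(-5.2000,0); λ=-2 ⇒ h* = (26/5)/2 = 2.6000.

On y'=λy, z=hλ:
  y_{n+1} = y_n + z·[9/13·y_n + 4/13·y_{n+1}] ⇒ (1 − 4/13z)y_{n+1} = (1 + 9/13z)y_n
  R(z) = (1 + 9/13z)/(1 − 4/13z).

Need |R(x)|<1, x<0.
x=-1.31: |R|=0.0663
R=−1: 1+9/13x = −1+4/13x ⇒ -5/13x=2 ⇒ x=2/(-5/13)=-5.2000
Confirm numerically:
  x=-4.230: |R|=0.83790 <1
  x=-4.182: |R|=0.82878 <1
  x=-2.301: |R|=0.34719 <1
  x=-2.223: |R|=0.32007 <1
  x=-5.740: |R|=1.07508 >1
  x=-5.238: |R|=1.00560 >1
Interval (-5.2000, 0).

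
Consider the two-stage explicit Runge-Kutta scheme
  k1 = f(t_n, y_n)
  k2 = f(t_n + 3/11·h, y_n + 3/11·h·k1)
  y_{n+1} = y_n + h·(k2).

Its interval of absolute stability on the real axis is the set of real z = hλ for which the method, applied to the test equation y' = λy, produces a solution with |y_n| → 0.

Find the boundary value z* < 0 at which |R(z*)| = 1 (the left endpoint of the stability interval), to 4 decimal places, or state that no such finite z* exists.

Test eqn y'=λy, z=hλ:
  k1=λy_n ⇒ h·k1=z·y_n;  k2=λ(1+3/11z)y_n ⇒ h·k2=z(1+3/11z)y_n
  y_{n+1}/y_n = 1 + z(1+3/11z) = 1 + z + 3/11z²
  R(z) = 1 + z + 3/11z².

Boundary: |R(x)|=1, x<0.
x=-1.18: |R|=0.1997
R=1: x+3/11x²=0 ⇒ x=−11/3=-3.6667; min R=1−1/(4·3/11)=0.0833>−1
Confirm numerically:
  x=-3.381: |R|=0.73659 <1
  x=-2.931: |R|=0.41193 <1
  x=-1.517: |R|=0.11062 <1
  x=-3.969: |R|=1.32726 >1
  x=-3.905: |R|=1.25382 >1
Interval (-3.6667, 0).

z* = -3.6667.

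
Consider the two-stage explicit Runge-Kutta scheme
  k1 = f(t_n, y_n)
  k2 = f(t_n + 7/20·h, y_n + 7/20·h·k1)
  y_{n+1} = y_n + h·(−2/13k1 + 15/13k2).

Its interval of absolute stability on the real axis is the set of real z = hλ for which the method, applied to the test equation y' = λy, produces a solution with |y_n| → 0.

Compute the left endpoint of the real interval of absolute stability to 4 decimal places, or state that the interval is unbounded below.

Test eqn y'=λy, z=hλ:
  k1=λy_n ⇒ h·k1=z·y_n;  k2=λ(1+7/20z)y_n ⇒ h·k2=z(1+7/20z)y_n
  y_{n+1}/y_n = 1 − 2/13z + 15/13z(1+7/20z) = 1 + z + 21/52z²
  R(z) = 1 + z + 21/52z².

Boundary: |R(x)|=1, x<0.
x=-1.69: |R|=0.4634
R=1: x+21/52x²=0 ⇒ x=−52/21=-2.4762; min R=1−1/(4·21/52)=0.3810>−1
Confirm numerically:
  x=-2.435: |R|=0.95949 <1
  x=-2.351: |R|=0.88114 <1
  x=-1.233: |R|=0.38096 <1
  x=-2.614: |R|=1.14548 >1
  x=-2.532: |R|=1.05707 >1
Stable set (-2.4762, 0).

z* = -2.4762.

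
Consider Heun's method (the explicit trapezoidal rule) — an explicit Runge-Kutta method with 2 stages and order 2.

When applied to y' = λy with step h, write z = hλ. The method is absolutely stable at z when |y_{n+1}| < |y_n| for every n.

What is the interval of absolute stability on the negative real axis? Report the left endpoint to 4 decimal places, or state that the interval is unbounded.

(-2.0000, 0).

With y'=λy (z=hλ):
  order 2, 2-stage ⇒ R(z)=1+z+z^2/2
  (e.g. R(-1.35)=0.56125, |R|=0.56125)

Find x<0 with |R(x)|<1.
x=-1.35: |R|=0.5613
|R(-1.73)|=0.7664 |R(-0.79)|=0.5221 |R(-0.59)|=0.5840
Bisect:
  x_lo=-2.8432 |R|=2.1987  x_hi=-0.2191 |R|=0.8049
  mid=-1.53115 |R|=0.64106 →hi
  mid=-2.18719 |R|=1.20470 →lo
  mid=-1.85917 |R|=0.86909 →hi
  mid=-2.02318 |R|=1.02345 →lo
  mid=-1.94117 |R|=0.94290 →hi
  mid=-1.98218 |R|=0.98233 →hi
  mid=-2.00268 |R|=1.00268 →lo
  ...
  [-2.00011,-1.99995] ⇒ x*=-2.0000
Stable set (-2.0000, 0).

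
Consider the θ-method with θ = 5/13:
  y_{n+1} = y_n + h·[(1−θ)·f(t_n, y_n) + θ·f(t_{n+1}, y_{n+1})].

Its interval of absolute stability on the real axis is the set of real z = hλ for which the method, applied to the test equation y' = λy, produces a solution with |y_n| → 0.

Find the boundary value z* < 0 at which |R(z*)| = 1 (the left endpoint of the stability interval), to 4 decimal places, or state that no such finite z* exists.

Test eqn y'=λy, z=hλ:
  y_{n+1} = y_n + z·[8/13·y_n + 5/13·y_{n+1}] ⇒ (1 − 5/13z)y_{n+1} = (1 + 8/13z)y_n
  ⇒ R(z) = (1 + 8/13z)/(1 − 5/13z).

Need |R(x)|<1, x<0.
x=-1.34: |R|=0.1157
R=−1: 1+8/13x = −1+5/13x ⇒ -3/13x=2 ⇒ x=2/(-3/13)=-8.6667
Confirm numerically:
  x=-7.920: |R|=0.95741 <1
  x=-6.741: |R|=0.87631 <1
  x=-5.763: |R|=0.79168 <1
  x=-9.118: |R|=1.02311 >1
  x=-9.079: |R|=1.02118 >1
  x=-8.736: |R|=1.00367 >1
Interval (-8.6667, 0).

z* = -8.6667.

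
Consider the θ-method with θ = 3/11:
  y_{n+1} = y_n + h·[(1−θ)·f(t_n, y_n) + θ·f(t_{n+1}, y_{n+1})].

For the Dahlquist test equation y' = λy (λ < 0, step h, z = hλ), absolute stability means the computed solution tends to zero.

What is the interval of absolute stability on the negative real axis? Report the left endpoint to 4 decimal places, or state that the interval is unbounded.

(-4.4000, 0).

Test eqn y'=λy, z=hλ:
  y_{n+1} = y_n + z·[8/11·y_n + 3/11·y_{n+1}] ⇒ (1 − 3/11z)y_{n+1} = (1 + 8/11z)y_n
  so R(z) = (1 + 8/11z)/(1 − 3/11z).

Boundary: |R(x)|=1, x<0.
x=-1.71: |R|=0.1662
R=−1: 1+8/11x = −1+3/11x ⇒ -5/11x=2 ⇒ x=2/(-5/11)=-4.4000
Confirm numerically:
  x=-4.348: |R|=0.98919 <1
  x=-3.657: |R|=0.83091 <1
  x=-2.091: |R|=0.33162 <1
  x=-4.873: |R|=1.09231 >1
  x=-4.663: |R|=1.05262 >1
Stable set (-4.4000, 0).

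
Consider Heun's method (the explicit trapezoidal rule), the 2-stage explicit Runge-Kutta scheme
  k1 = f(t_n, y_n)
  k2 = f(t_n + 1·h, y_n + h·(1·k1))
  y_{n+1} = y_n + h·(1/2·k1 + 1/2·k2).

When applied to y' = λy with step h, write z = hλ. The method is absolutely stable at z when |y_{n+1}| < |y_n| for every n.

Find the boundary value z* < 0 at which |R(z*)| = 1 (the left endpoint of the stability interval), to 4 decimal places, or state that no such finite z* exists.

Test eqn y'=λy, z=hλ:
  order 2, 2-stage ⇒ R(z)=1+z+z^2/2
  (e.g. R(-1.13)=0.50845, |R|=0.50845)

Boundary: |R(x)|=1, x<0.
x=-1.13: |R|=0.5085
|R(-2.35)|=1.4113 |R(-2.2)|=1.2200 |R(-0.79)|=0.5221
Bisect:
  x_lo=-2.8618 |R|=2.2332  x_hi=-0.0917 |R|=0.9125
  mid=-1.47674 |R|=0.61364 →hi
  mid=-2.16928 |R|=1.18361 →lo
  mid=-1.82301 |R|=0.83867 →hi
  mid=-1.99614 |R|=0.99615 →hi
  mid=-2.08271 |R|=1.08613 →lo
  mid=-2.03943 |R|=1.04020 →lo
  mid=-2.01778 |R|=1.01794 →lo
  mid=-2.00696 |R|=1.00699 →lo
  ...
  [-2.00003,-1.99986] ⇒ x*=-2.0000
Interval (-2.0000, 0).

z* = -2.0000.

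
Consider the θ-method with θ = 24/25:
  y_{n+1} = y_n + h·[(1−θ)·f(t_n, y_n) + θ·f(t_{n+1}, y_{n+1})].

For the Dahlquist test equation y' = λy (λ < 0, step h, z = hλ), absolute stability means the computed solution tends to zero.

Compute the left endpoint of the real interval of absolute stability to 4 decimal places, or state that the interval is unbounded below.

(−∞, 0) — no finite endpoint.

Set f=λy, z=hλ:
  y_{n+1} = y_n + z·[1/25·y_n + 24/25·y_{n+1}] ⇒ (1 − 24/25z)y_{n+1} = (1 + 1/25z)y_n
  R(z) = (1 + 1/25z)/(1 − 24/25z).

Find x<0 with |R(x)|<1.
x=-1.43: |R|=0.3973
x=-2: |R|=0.3151
x=-10: |R|=0.0566
x=-100: |R|=0.0309
θ=24/25≥1/2 ⇒ |1+1/25x|<|1−24/25x| ∀x<0 ⇒ unbounded interval.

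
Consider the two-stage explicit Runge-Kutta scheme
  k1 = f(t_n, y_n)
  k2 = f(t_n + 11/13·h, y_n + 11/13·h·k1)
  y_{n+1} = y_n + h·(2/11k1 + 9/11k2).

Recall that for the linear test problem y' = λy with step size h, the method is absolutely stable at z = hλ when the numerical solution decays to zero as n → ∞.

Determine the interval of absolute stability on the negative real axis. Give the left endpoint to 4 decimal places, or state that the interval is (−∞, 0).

Set f=λy, z=hλ:
  k1=λy_n ⇒ h·k1=z·y_n;  k2=λ(1+11/13z)y_n ⇒ h·k2=z(1+11/13z)y_n
  y_{n+1}/y_n = 1 + 2/11z + 9/11z(1+11/13z) = 1 + z + 9/13z²
  R(z) = 1 + z + 9/13z².

Boundary: |R(x)|=1, x<0.
x=-1.31: |R|=0.8781
R=1: x+9/13x²=0 ⇒ x=−13/9=-1.4444; min R=1−1/(4·9/13)=0.6389>−1
Confirm numerically:
  x=-1.392: |R|=0.94946 <1
  x=-1.321: |R|=0.88711 <1
  x=-1.209: |R|=0.80293 <1
  x=-1.982: |R|=1.73761 >1
  x=-1.907: |R|=1.61068 >1
  x=-1.844: |R|=1.51008 >1
Interval (-1.4444, 0).

(-1.4444, 0).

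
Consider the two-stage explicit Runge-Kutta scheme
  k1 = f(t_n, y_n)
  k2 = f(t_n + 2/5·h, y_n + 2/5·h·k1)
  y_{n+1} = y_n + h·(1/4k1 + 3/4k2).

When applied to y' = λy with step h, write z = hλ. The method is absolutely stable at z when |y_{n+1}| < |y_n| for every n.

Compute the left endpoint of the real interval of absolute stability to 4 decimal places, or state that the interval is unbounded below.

Set f=λy, z=hλ:
  k1=λy_n ⇒ h·k1=z·y_n;  k2=λ(1+2/5z)y_n ⇒ h·k2=z(1+2/5z)y_n
  y_{n+1}/y_n = 1 + 1/4z + 3/4z(1+2/5z) = 1 + z + 3/10z²
  Hence R(z) = 1 + z + 3/10z².

Find x<0 with |R(x)|<1.
x=-1.44: |R|=0.1821
R=1: x+3/10x²=0 ⇒ x=−10/3=-3.3333; min R=1−1/(4·3/10)=0.1667>−1
Confirm numerically:
  x=-1.727: |R|=0.16776 <1
  x=-1.709: |R|=0.16720 <1
  x=-1.514: |R|=0.17366 <1
  x=-3.855: |R|=1.60331 >1
  x=-3.621: |R|=1.31249 >1
  x=-3.550: |R|=1.23075 >1
So |R|<1 on (-3.3333, 0).

z* = -3.3333.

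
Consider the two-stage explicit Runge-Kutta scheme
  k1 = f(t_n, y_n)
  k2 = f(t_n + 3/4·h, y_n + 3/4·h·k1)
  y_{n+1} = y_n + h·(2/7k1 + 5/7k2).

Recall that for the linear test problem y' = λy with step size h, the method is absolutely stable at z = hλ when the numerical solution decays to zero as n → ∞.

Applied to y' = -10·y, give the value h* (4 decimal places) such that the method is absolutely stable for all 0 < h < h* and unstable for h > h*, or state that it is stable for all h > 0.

(-1.8667,0); λ=-10 ⇒ h* = (28/15)/10 = 0.1867.

Set f=λy, z=hλ:
  k1=λy_n ⇒ h·k1=z·y_n;  k2=λ(1+3/4z)y_n ⇒ h·k2=z(1+3/4z)y_n
  y_{n+1}/y_n = 1 + 2/7z + 5/7z(1+3/4z) = 1 + z + 15/28z²
  Hence R(z) = 1 + z + 15/28z².

Boundary: |R(x)|=1, x<0.
x=-0.48: |R|=0.6434
R=1: x+15/28x²=0 ⇒ x=−28/15=-1.8667; min R=1−1/(4·15/28)=0.5333>−1
Confirm numerically:
  x=-1.802: |R|=0.93757 <1
  x=-1.456: |R|=0.67968 <1
  x=-1.308: |R|=0.60853 <1
  x=-2.453: |R|=1.77050 >1
  x=-2.074: |R|=1.23036 >1
  x=-2.061: |R|=1.21456 >1
Interval (-1.8667, 0).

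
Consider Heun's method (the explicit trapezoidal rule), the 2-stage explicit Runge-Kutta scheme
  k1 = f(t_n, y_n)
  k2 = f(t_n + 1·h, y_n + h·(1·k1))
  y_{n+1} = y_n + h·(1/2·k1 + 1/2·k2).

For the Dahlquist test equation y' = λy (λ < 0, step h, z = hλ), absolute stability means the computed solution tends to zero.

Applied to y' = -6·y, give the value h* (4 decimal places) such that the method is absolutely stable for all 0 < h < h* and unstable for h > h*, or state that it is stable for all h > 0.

(-2.0000,0); λ=-6 ⇒ h* = 0.3333.

On y'=λy, z=hλ:
  order 2, 2-stage ⇒ R(z)=1+z+z^2/2
  (e.g. R(-1.22)=0.52420, |R|=0.52420)

Find x<0 with |R(x)|<1.
x=-1.22: |R|=0.5242
|R(-2.23)|=1.2565 |R(-2.16)|=1.1728 |R(-1.11)|=0.5060
Bisect:
  x_lo=-2.4035 |R|=1.4849  x_hi=-0.1257 |R|=0.8822
  mid=-1.26459 |R|=0.53500 →hi
  mid=-1.83406 |R|=0.84783 →hi
  mid=-2.11879 |R|=1.12585 →lo
  mid=-1.97642 |R|=0.97670 →hi
  mid=-2.04761 |R|=1.04874 →lo
  mid=-2.01202 |R|=1.01209 →lo
  mid=-1.99422 |R|=0.99424 →hi
  mid=-2.00312 |R|=1.00312 →lo
  ...
  [-2.00006,-1.99992] ⇒ x*=-2.0000
So |R|<1 on (-2.0000, 0).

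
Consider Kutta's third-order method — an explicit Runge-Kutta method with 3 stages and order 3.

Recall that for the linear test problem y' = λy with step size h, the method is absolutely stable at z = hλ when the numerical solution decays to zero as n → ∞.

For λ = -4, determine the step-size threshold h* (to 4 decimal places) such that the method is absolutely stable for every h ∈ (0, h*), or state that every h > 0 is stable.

(-2.5127,0); λ=-4 ⇒ h* = 0.6282.

On y'=λy, z=hλ:
  order 3, 3-stage ⇒ R(z)=1+z+z^2/2+z^3/6
  (e.g. R(-0.89)=0.38856, |R|=0.38856)

Boundary: |R(x)|=1, x<0.
x=-0.89: |R|=0.3886
|R(-2.5)|=0.9792 |R(-2.32)|=0.7100 |R(-1.86)|=0.2027
Bisect:
  x_lo=-3.1835 |R|=2.4933  x_hi=-0.1015 |R|=0.9034
  mid=-1.64250 |R|=0.03212 →hi
  mid=-2.41298 |R|=0.84333 →hi
  mid=-2.79822 |R|=1.53489 →lo
  mid=-2.60560 |R|=1.15932 →lo
  mid=-2.50929 |R|=0.99433 →hi
  mid=-2.55744 |R|=1.07502 →lo
  mid=-2.53337 |R|=1.03423 →lo
  mid=-2.52133 |R|=1.01417 →lo
  ...
  [-2.51286,-2.51267] ⇒ x*=-2.5127
Stable set (-2.5127, 0).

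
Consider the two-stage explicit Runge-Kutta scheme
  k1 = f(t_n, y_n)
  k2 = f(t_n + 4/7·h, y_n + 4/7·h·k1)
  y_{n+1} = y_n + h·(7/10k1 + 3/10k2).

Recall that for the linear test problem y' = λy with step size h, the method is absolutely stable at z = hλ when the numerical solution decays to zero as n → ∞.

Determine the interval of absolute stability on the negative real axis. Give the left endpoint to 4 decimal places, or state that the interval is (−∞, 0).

With y'=λy (z=hλ):
  k1=λy_n ⇒ h·k1=z·y_n;  k2=λ(1+4/7z)y_n ⇒ h·k2=z(1+4/7z)y_n
  y_{n+1}/y_n = 1 + 7/10z + 3/10z(1+4/7z) = 1 + z + 6/35z²
  R(z) = 1 + z + 6/35z².

Solve |R(x)|<1 on ℝ⁻.
x=-1.13: |R|=0.0889
R=1: x+6/35x²=0 ⇒ x=−35/6=-5.8333; min R=1−1/(4·6/35)=-0.4583>−1
Confirm numerically:
  x=-4.143: |R|=0.20052 <1
  x=-4.140: |R|=0.20178 <1
  x=-3.191: |R|=0.44543 <1
  x=-2.815: |R|=0.45656 <1
  x=-6.327: |R|=1.53544 >1
  x=-6.148: |R|=1.33164 >1
Interval (-5.8333, 0).

(-5.8333, 0).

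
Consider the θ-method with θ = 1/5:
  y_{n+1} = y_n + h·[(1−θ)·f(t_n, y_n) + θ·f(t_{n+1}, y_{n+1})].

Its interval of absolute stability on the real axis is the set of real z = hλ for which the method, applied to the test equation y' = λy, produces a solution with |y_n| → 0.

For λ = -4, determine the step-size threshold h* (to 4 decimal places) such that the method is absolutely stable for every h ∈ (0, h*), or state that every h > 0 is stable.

(-3.3333,0); λ=-4 ⇒ h* = (10/3)/4 = 0.8333.

With y'=λy (z=hλ):
  y_{n+1} = y_n + z·[4/5·y_n + 1/5·y_{n+1}] ⇒ (1 − 1/5z)y_{n+1} = (1 + 4/5z)y_n
  Hence R(z) = (1 + 4/5z)/(1 − 1/5z).

Find x<0 with |R(x)|<1.
x=-1.09: |R|=0.1051
R=−1: 1+4/5x = −1+1/5x ⇒ -3/5x=2 ⇒ x=2/(-3/5)=-3.3333
Confirm numerically:
  x=-2.953: |R|=0.85653 <1
  x=-2.570: |R|=0.69749 <1
  x=-1.959: |R|=0.40753 <1
  x=-3.829: |R|=1.16842 >1
  x=-3.701: |R|=1.12677 >1
  x=-3.445: |R|=1.03967 >1
Interval (-3.3333, 0).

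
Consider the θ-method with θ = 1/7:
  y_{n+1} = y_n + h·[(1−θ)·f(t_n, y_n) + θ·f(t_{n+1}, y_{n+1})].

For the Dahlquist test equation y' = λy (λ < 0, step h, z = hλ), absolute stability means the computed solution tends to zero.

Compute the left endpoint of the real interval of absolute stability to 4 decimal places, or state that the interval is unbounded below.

left endpoint -2.8000.

Test eqn y'=λy, z=hλ:
  y_{n+1} = y_n + z·[6/7·y_n + 1/7·y_{n+1}] ⇒ (1 − 1/7z)y_{n+1} = (1 + 6/7z)y_n
  Hence R(z) = (1 + 6/7z)/(1 − 1/7z).

Need |R(x)|<1, x<0.
x=-1.33: |R|=0.1176
R=−1: 1+6/7x = −1+1/7x ⇒ -5/7x=2 ⇒ x=2/(-5/7)=-2.8000
Confirm numerically:
  x=-2.675: |R|=0.93540 <1
  x=-2.524: |R|=0.85510 <1
  x=-1.250: |R|=0.06061 <1
  x=-3.279: |R|=1.23300 >1
  x=-3.219: |R|=1.20501 >1
  x=-2.978: |R|=1.08920 >1
Stable set (-2.8000, 0).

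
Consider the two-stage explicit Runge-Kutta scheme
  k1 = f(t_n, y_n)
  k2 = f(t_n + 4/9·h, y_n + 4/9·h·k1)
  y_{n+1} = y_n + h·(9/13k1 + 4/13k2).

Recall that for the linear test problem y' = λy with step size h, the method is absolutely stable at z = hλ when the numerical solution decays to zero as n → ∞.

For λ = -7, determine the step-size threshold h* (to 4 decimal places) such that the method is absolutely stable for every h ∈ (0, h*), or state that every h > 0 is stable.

Set f=λy, z=hλ:
  k1=λy_n ⇒ h·k1=z·y_n;  k2=λ(1+4/9z)y_n ⇒ h·k2=z(1+4/9z)y_n
  y_{n+1}/y_n = 1 + 9/13z + 4/13z(1+4/9z) = 1 + z + 16/117z²
  R(z) = 1 + z + 16/117z².

Find x<0 with |R(x)|<1.
x=-0.53: |R|=0.5084
R=1: x+16/117x²=0 ⇒ x=−117/16=-7.3125; min R=1−1/(4·16/117)=-0.8281>−1
Confirm numerically:
  x=-6.882: |R|=0.59484 <1
  x=-5.928: |R|=0.12237 <1
  x=-2.996: |R|=0.76851 <1
  x=-7.850: |R|=1.57701 >1
  x=-7.686: |R|=1.39258 >1
  x=-7.467: |R|=1.15776 >1
So |R|<1 on (-7.3125, 0).

(-7.3125,0); λ=-7 ⇒ h* = (117/16)/7 = 1.0446.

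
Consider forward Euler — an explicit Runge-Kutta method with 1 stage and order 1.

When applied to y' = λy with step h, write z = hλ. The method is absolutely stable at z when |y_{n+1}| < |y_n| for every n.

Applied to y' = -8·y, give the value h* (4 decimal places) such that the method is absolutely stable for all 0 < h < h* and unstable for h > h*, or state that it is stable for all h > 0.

(-2.0000,0); λ=-8 ⇒ h* = 0.2500.

Set f=λy, z=hλ:
  order 1, 1-stage ⇒ R(z)=1+z
  (e.g. R(-1.71)=-0.71000, |R|=0.71000)

Boundary: |R(x)|=1, x<0.
x=-1.71: |R|=0.7100
|R(-1.81)|=0.8100 |R(-1.28)|=0.2800 |R(-0.52)|=0.4800
Bisect:
  x_lo=-2.6905 |R|=1.6905  x_hi=-0.1014 |R|=0.8986
  mid=-1.39597 |R|=0.39597 →hi
  mid=-2.04324 |R|=1.04324 →lo
  mid=-1.71961 |R|=0.71961 →hi
  mid=-1.88143 |R|=0.88143 →hi
  mid=-1.96233 |R|=0.96233 →hi
  mid=-2.00279 |R|=1.00279 →lo
  mid=-1.98256 |R|=0.98256 →hi
  ...
  [-2.00010,-1.99994] ⇒ x*=-2.0000
Interval (-2.0000, 0).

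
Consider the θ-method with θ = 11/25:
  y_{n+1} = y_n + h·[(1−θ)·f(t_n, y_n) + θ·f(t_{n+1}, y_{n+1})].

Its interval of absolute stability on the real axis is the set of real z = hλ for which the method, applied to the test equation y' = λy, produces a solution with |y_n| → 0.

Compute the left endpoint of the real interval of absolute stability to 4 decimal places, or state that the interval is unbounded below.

On y'=λy, z=hλ:
  y_{n+1} = y_n + z·[14/25·y_n + 11/25·y_{n+1}] ⇒ (1 − 11/25z)y_{n+1} = (1 + 14/25z)y_n
  R(z) = (1 + 14/25z)/(1 − 11/25z).

Solve |R(x)|<1 on ℝ⁻.
x=-1.05: |R|=0.2818
R=−1: 1+14/25x = −1+11/25x ⇒ -3/25x=2 ⇒ x=2/(-3/25)=-16.6667
Confirm numerically:
  x=-14.558: |R|=0.96583 <1
  x=-12.752: |R|=0.92894 <1
  x=-11.500: |R|=0.89769 <1
  x=-7.936: |R|=0.76676 <1
  x=-16.920: |R|=1.00360 >1
  x=-16.877: |R|=1.00300 >1
Interval (-16.6667, 0).

left endpoint -16.6667.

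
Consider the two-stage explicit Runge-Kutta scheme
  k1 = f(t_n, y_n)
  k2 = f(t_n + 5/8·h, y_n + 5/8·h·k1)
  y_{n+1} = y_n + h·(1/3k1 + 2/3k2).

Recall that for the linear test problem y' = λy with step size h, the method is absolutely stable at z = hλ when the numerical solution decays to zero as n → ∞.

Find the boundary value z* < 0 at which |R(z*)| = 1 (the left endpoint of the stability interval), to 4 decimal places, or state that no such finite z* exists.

z* = -2.4000.

Test eqn y'=λy, z=hλ:
  k1=λy_n ⇒ h·k1=z·y_n;  k2=λ(1+5/8z)y_n ⇒ h·k2=z(1+5/8z)y_n
  y_{n+1}/y_n = 1 + 1/3z + 2/3z(1+5/8z) = 1 + z + 5/12z²
  Hence R(z) = 1 + z + 5/12z².

Find x<0 with |R(x)|<1.
x=-1.11: |R|=0.4034
R=1: x+5/12x²=0 ⇒ x=−12/5=-2.4000; min R=1−1/(4·5/12)=0.4000>−1
Confirm numerically:
  x=-2.329: |R|=0.93110 <1
  x=-2.052: |R|=0.70246 <1
  x=-1.791: |R|=0.54553 <1
  x=-2.936: |R|=1.65571 >1
  x=-2.912: |R|=1.62123 >1
  x=-2.865: |R|=1.55509 >1
Interval (-2.4000, 0).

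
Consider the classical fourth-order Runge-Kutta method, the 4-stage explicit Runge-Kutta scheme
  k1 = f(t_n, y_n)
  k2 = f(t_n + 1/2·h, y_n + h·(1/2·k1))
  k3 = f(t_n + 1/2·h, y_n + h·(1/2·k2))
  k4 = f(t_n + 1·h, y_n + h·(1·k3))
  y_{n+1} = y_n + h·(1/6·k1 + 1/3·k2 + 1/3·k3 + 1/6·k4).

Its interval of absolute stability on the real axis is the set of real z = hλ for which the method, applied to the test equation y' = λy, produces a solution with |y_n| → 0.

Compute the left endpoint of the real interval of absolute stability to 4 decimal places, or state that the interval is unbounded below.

Test eqn y'=λy, z=hλ:
  order 4, 4-stage ⇒ R(z)=1+z+z^2/2+z^3/6+z^4/24
  (e.g. R(-0.6)=0.54940, |R|=0.54940)

Find x<0 with |R(x)|<1.
x=-0.6: |R|=0.5494
|R(-2.27)|=0.4633 |R(-1.54)|=0.2714 |R(-1.36)|=0.2881
Bisect:
  x_lo=-3.3337 |R|=2.1946  x_hi=-0.3602 |R|=0.6976
  mid=-1.84695 |R|=0.29345 →hi
  mid=-2.59035 |R|=0.74372 →hi
  mid=-2.96205 |R|=1.30087 →lo
  mid=-2.77620 |R|=0.98637 →hi
  mid=-2.86912 |R|=1.13392 →lo
  mid=-2.82266 |R|=1.05781 →lo
  mid=-2.79943 |R|=1.02152 →lo
  ...
  [-2.78545,-2.78527] ⇒ x*=-2.7853
Interval (-2.7853, 0).

left endpoint -2.7853.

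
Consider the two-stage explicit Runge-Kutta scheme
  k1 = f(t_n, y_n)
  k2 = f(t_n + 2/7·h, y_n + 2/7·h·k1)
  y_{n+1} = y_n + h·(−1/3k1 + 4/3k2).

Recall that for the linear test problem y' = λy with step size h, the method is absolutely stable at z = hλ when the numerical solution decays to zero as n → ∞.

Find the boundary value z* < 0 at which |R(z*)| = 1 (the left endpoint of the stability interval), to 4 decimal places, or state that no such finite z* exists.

z* = -2.6250.

With y'=λy (z=hλ):
  k1=λy_n ⇒ h·k1=z·y_n;  k2=λ(1+2/7z)y_n ⇒ h·k2=z(1+2/7z)y_n
  y_{n+1}/y_n = 1 − 1/3z + 4/3z(1+2/7z) = 1 + z + 8/21z²
  so R(z) = 1 + z + 8/21z².

Solve |R(x)|<1 on ℝ⁻.
x=-0.31: |R|=0.7266
R=1: x+8/21x²=0 ⇒ x=−21/8=-2.6250; min R=1−1/(4·8/21)=0.3438>−1
Confirm numerically:
  x=-1.620: |R|=0.37977 <1
  x=-1.561: |R|=0.36727 <1
  x=-1.542: |R|=0.36381 <1
  x=-3.053: |R|=1.49778 >1
  x=-2.775: |R|=1.15857 >1
Interval (-2.6250, 0).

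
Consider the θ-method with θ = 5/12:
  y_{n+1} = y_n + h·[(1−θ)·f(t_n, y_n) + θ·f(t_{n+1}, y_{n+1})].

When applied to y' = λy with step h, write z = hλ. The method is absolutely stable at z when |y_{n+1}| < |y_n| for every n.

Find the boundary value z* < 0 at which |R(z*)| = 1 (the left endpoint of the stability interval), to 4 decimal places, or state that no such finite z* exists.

left endpoint -12.0000.

Set f=λy, z=hλ:
  y_{n+1} = y_n + z·[7/12·y_n + 5/12·y_{n+1}] ⇒ (1 − 5/12z)y_{n+1} = (1 + 7/12z)y_n
  R(z) = (1 + 7/12z)/(1 − 5/12z).

Find x<0 with |R(x)|<1.
x=-0.37: |R|=0.6794
R=−1: 1+7/12x = −1+5/12x ⇒ -1/6x=2 ⇒ x=2/(-1/6)=-12.0000
Confirm numerically:
  x=-10.260: |R|=0.94502 <1
  x=-8.508: |R|=0.87195 <1
  x=-8.328: |R|=0.86309 <1
  x=-6.041: |R|=0.71762 <1
  x=-12.592: |R|=1.01580 >1
  x=-12.472: |R|=1.01269 >1
  x=-12.347: |R|=1.00941 >1
Stable set (-12.0000, 0).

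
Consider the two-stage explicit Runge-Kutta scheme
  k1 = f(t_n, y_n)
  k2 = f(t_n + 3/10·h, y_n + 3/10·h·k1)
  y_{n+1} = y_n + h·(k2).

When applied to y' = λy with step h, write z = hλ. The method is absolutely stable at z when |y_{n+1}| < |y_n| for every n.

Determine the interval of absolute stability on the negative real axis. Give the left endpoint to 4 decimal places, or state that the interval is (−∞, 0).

On y'=λy, z=hλ:
  k1=λy_n ⇒ h·k1=z·y_n;  k2=λ(1+3/10z)y_n ⇒ h·k2=z(1+3/10z)y_n
  y_{n+1}/y_n = 1 + z(1+3/10z) = 1 + z + 3/10z²
  R(z) = 1 + z + 3/10z².

Boundary: |R(x)|=1, x<0.
x=-1.09: |R|=0.2664
R=1: x+3/10x²=0 ⇒ x=−10/3=-3.3333; min R=1−1/(4·3/10)=0.1667>−1
Confirm numerically:
  x=-2.492: |R|=0.37102 <1
  x=-2.226: |R|=0.26052 <1
  x=-2.182: |R|=0.24634 <1
  x=-2.140: |R|=0.23388 <1
  x=-3.902: |R|=1.66568 >1
  x=-3.810: |R|=1.54483 >1
  x=-3.426: |R|=1.09524 >1
So |R|<1 on (-3.3333, 0).

(-3.3333, 0).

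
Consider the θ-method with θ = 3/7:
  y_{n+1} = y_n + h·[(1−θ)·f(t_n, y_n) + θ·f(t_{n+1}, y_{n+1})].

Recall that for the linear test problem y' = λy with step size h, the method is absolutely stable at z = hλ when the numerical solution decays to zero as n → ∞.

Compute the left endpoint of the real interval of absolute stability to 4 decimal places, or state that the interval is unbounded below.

With y'=λy (z=hλ):
  y_{n+1} = y_n + z·[4/7·y_n + 3/7·y_{n+1}] ⇒ (1 − 3/7z)y_{n+1} = (1 + 4/7z)y_n
  so R(z) = (1 + 4/7z)/(1 − 3/7z).

Boundary: |R(x)|=1, x<0.
x=-1.52: |R|=0.0796
R=−1: 1+4/7x = −1+3/7x ⇒ -1/7x=2 ⇒ x=2/(-1/7)=-14.0000
Confirm numerically:
  x=-13.780: |R|=0.99545 <1
  x=-12.476: |R|=0.96570 <1
  x=-8.186: |R|=0.81577 <1
  x=-8.106: |R|=0.81180 <1
  x=-14.598: |R|=1.01177 >1
  x=-14.483: |R|=1.00957 >1
  x=-14.205: |R|=1.00413 >1
Stable set (-14.0000, 0).

z* = -14.0000.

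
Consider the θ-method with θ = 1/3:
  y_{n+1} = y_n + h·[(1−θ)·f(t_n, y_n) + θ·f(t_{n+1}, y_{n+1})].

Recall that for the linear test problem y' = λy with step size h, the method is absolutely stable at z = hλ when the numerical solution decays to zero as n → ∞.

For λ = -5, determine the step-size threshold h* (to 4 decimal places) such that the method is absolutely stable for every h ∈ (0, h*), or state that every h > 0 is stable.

Test eqn y'=λy, z=hλ:
  y_{n+1} = y_n + z·[2/3·y_n + 1/3·y_{n+1}] ⇒ (1 − 1/3z)y_{n+1} = (1 + 2/3z)y_n
  Hence R(z) = (1 + 2/3z)/(1 − 1/3z).

Find x<0 with |R(x)|<1.
x=-1.62: |R|=0.0519
R=−1: 1+2/3x = −1+1/3x ⇒ -1/3x=2 ⇒ x=2/(-1/3)=-6.0000
Confirm numerically:
  x=-4.582: |R|=0.81298 <1
  x=-4.470: |R|=0.79518 <1
  x=-3.774: |R|=0.67139 <1
  x=-2.941: |R|=0.48510 <1
  x=-6.542: |R|=1.05680 >1
  x=-6.365: |R|=1.03897 >1
So |R|<1 on (-6.0000, 0).

(-6.0000,0); λ=-5 ⇒ h* = (6)/5 = 1.2000.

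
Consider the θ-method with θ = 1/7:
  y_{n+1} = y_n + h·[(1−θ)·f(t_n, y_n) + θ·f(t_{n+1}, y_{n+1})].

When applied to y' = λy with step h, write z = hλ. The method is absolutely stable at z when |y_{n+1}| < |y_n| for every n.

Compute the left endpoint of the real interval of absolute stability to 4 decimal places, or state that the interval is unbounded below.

z* = -2.8000.

With y'=λy (z=hλ):
  y_{n+1} = y_n + z·[6/7·y_n + 1/7·y_{n+1}] ⇒ (1 − 1/7z)y_{n+1} = (1 + 6/7z)y_n
  R(z) = (1 + 6/7z)/(1 − 1/7z).

Solve |R(x)|<1 on ℝ⁻.
x=-0.86: |R|=0.2341
R=−1: 1+6/7x = −1+1/7x ⇒ -5/7x=2 ⇒ x=2/(-5/7)=-2.8000
Confirm numerically:
  x=-2.562: |R|=0.87555 <1
  x=-1.846: |R|=0.46077 <1
  x=-1.682: |R|=0.35614 <1
  x=-1.363: |R|=0.14086 <1
  x=-3.230: |R|=1.21017 >1
  x=-3.008: |R|=1.10392 >1
  x=-2.979: |R|=1.08969 >1
Interval (-2.8000, 0).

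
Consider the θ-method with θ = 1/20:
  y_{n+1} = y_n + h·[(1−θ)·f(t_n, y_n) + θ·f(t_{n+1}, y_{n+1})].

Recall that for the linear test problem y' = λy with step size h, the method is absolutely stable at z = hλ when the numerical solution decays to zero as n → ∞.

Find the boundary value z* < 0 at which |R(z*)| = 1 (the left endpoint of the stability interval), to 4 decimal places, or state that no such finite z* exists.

Set f=λy, z=hλ:
  y_{n+1} = y_n + z·[19/20·y_n + 1/20·y_{n+1}] ⇒ (1 − 1/20z)y_{n+1} = (1 + 19/20z)y_n
  ⇒ R(z) = (1 + 19/20z)/(1 − 1/20z).

Solve |R(x)|<1 on ℝ⁻.
x=-1.71: |R|=0.5753
R=−1: 1+19/20x = −1+1/20x ⇒ -9/10x=2 ⇒ x=2/(-9/10)=-2.2222
Confirm numerically:
  x=-2.145: |R|=0.93723 <1
  x=-1.942: |R|=0.77012 <1
  x=-1.909: |R|=0.74266 <1
  x=-1.235: |R|=0.16317 <1
  x=-2.730: |R|=1.40211 >1
  x=-2.440: |R|=1.17469 >1
So |R|<1 on (-2.2222, 0).

z* = -2.2222.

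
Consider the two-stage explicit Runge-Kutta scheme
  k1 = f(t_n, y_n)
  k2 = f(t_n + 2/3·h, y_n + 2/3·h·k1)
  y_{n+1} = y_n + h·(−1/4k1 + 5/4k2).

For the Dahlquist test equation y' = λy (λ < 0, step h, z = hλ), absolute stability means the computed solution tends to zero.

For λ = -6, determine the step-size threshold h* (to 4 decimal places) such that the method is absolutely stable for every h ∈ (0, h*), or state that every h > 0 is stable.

(-1.2000,0); λ=-6 ⇒ h* = (6/5)/6 = 0.2000.

With y'=λy (z=hλ):
  k1=λy_n ⇒ h·k1=z·y_n;  k2=λ(1+2/3z)y_n ⇒ h·k2=z(1+2/3z)y_n
  y_{n+1}/y_n = 1 − 1/4z + 5/4z(1+2/3z) = 1 + z + 5/6z²
  R(z) = 1 + z + 5/6z².

Solve |R(x)|<1 on ℝ⁻.
x=-1.75: |R|=1.8021
R=1: x+5/6x²=0 ⇒ x=−6/5=-1.2000; min R=1−1/(4·5/6)=0.7000>−1
Confirm numerically:
  x=-1.092: |R|=0.90172 <1
  x=-0.683: |R|=0.70574 <1
  x=-0.656: |R|=0.70261 <1
  x=-1.433: |R|=1.27824 >1
  x=-1.346: |R|=1.16376 >1
  x=-1.342: |R|=1.15880 >1
So |R|<1 on (-1.2000, 0).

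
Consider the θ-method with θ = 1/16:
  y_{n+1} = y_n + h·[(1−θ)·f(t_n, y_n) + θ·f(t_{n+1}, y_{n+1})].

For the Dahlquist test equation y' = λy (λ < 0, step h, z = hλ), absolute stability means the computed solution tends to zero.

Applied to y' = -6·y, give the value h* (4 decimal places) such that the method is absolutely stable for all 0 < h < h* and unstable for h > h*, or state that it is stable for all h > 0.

(-2.2857,0); λ=-6 ⇒ h* = (16/7)/6 = 0.3810.

With y'=λy (z=hλ):
  y_{n+1} = y_n + z·[15/16·y_n + 1/16·y_{n+1}] ⇒ (1 − 1/16z)y_{n+1} = (1 + 15/16z)y_n
  ⇒ R(z) = (1 + 15/16z)/(1 − 1/16z).

Find x<0 with |R(x)|<1.
x=-0.44: |R|=0.5718
R=−1: 1+15/16x = −1+1/16x ⇒ -7/8x=2 ⇒ x=2/(-7/8)=-2.2857
Confirm numerically:
  x=-2.242: |R|=0.96645 <1
  x=-2.210: |R|=0.94179 <1
  x=-2.200: |R|=0.93407 <1
  x=-2.607: |R|=1.24174 >1
  x=-2.480: |R|=1.14719 >1
  x=-2.330: |R|=1.03382 >1
So |R|<1 on (-2.2857, 0).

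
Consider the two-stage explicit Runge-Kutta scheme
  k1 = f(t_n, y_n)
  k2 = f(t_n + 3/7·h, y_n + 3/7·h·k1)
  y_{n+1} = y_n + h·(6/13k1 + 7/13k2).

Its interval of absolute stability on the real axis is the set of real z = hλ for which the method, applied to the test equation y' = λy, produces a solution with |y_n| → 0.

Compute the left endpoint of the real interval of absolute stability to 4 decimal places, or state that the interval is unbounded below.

z* = -4.3333.

Test eqn y'=λy, z=hλ:
  k1=λy_n ⇒ h·k1=z·y_n;  k2=λ(1+3/7z)y_n ⇒ h·k2=z(1+3/7z)y_n
  y_{n+1}/y_n = 1 + 6/13z + 7/13z(1+3/7z) = 1 + z + 3/13z²
  Hence R(z) = 1 + z + 3/13z².

Boundary: |R(x)|=1, x<0.
x=-0.76: |R|=0.3733
R=1: x+3/13x²=0 ⇒ x=−13/3=-4.3333; min R=1−1/(4·3/13)=-0.0833>−1
Confirm numerically:
  x=-3.719: |R|=0.47276 <1
  x=-3.043: |R|=0.09389 <1
  x=-2.253: |R|=0.08161 <1
  x=-1.774: |R|=0.04775 <1
  x=-4.818: |R|=1.53887 >1
  x=-4.662: |R|=1.35359 >1
Interval (-4.3333, 0).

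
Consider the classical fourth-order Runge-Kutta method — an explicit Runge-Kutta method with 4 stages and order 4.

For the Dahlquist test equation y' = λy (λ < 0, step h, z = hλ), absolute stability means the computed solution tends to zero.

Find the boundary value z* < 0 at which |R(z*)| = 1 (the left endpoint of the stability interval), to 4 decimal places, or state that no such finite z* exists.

z* = -2.7853.

With y'=λy (z=hλ):
  order 4, 4-stage ⇒ R(z)=1+z+z^2/2+z^3/6+z^4/24
  (e.g. R(-1.5)=0.27344, |R|=0.27344)

Need |R(x)|<1, x<0.
x=-1.5: |R|=0.2734
|R(-2.15)|=0.3952 |R(-2.02)|=0.3402 |R(-1.51)|=0.2728
Bisect:
  x_lo=-3.5578 |R|=2.9414  x_hi=-0.3124 |R|=0.7317
  mid=-1.93508 |R|=0.31376 →hi
  mid=-2.74644 |R|=0.94299 →hi
  mid=-3.15212 |R|=1.70936 →lo
  mid=-2.94928 |R|=1.27674 →lo
  mid=-2.84786 |R|=1.09851 →lo
  mid=-2.79715 |R|=1.01803 →lo
  mid=-2.77180 |R|=0.97984 →hi
  mid=-2.78448 |R|=0.99877 →hi
  mid=-2.79081 |R|=1.00835 →lo
  ...
  [-2.78547,-2.78527] ⇒ x*=-2.7853
So |R|<1 on (-2.7853, 0).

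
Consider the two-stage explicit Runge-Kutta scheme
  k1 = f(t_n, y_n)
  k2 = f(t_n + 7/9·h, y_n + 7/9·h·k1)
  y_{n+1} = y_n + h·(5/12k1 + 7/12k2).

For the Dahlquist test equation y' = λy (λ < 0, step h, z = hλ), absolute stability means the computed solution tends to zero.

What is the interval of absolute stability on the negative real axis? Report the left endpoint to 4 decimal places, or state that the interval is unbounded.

On y'=λy, z=hλ:
  k1=λy_n ⇒ h·k1=z·y_n;  k2=λ(1+7/9z)y_n ⇒ h·k2=z(1+7/9z)y_n
  y_{n+1}/y_n = 1 + 5/12z + 7/12z(1+7/9z) = 1 + z + 49/108z²
  ⇒ R(z) = 1 + z + 49/108z².

Solve |R(x)|<1 on ℝ⁻.
x=-1.72: |R|=0.6222
R=1: x+49/108x²=0 ⇒ x=−108/49=-2.2041; min R=1−1/(4·49/108)=0.4490>−1
Confirm numerically:
  x=-1.834: |R|=0.69206 <1
  x=-1.568: |R|=0.54749 <1
  x=-0.998: |R|=0.45389 <1
  x=-2.748: |R|=1.67815 >1
  x=-2.622: |R|=1.49716 >1
  x=-2.376: |R|=1.18533 >1
Interval (-2.2041, 0).

z∈(-2.2041,0).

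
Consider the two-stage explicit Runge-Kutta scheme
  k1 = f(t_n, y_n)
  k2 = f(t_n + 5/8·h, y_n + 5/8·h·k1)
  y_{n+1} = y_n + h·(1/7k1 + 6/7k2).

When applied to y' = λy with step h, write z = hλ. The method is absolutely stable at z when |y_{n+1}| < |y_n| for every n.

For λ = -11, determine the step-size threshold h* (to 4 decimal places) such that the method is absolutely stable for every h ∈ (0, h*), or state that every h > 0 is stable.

Test eqn y'=λy, z=hλ:
  k1=λy_n ⇒ h·k1=z·y_n;  k2=λ(1+5/8z)y_n ⇒ h·k2=z(1+5/8z)y_n
  y_{n+1}/y_n = 1 + 1/7z + 6/7z(1+5/8z) = 1 + z + 15/28z²
  so R(z) = 1 + z + 15/28z².

Solve |R(x)|<1 on ℝ⁻.
x=-1.75: |R|=0.8906
R=1: x+15/28x²=0 ⇒ x=−28/15=-1.8667; min R=1−1/(4·15/28)=0.5333>−1
Confirm numerically:
  x=-1.417: |R|=0.65865 <1
  x=-1.262: |R|=0.59120 <1
  x=-1.001: |R|=0.53579 <1
  x=-0.934: |R|=0.53333 <1
  x=-2.232: |R|=1.43683 >1
  x=-1.896: |R|=1.02979 >1
So |R|<1 on (-1.8667, 0).

(-1.8667,0); λ=-11 ⇒ h* = (28/15)/11 = 0.1697.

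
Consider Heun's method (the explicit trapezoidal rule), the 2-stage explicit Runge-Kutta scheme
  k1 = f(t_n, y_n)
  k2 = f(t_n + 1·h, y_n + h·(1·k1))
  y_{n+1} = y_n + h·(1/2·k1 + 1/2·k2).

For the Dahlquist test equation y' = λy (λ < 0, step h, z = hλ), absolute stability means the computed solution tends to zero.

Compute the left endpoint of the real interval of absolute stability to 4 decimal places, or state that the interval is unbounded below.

Set f=λy, z=hλ:
  order 2, 2-stage ⇒ R(z)=1+z+z^2/2
  (e.g. R(-0.85)=0.51125, |R|=0.51125)

Solve |R(x)|<1 on ℝ⁻.
x=-0.85: |R|=0.5112
|R(-1.59)|=0.6741 |R(-1.45)|=0.6013 |R(-1.18)|=0.5162
Bisect:
  x_lo=-2.8614 |R|=2.2325  x_hi=-0.0910 |R|=0.9131
  mid=-1.47623 |R|=0.61340 →hi
  mid=-2.16884 |R|=1.18309 →lo
  mid=-1.82253 |R|=0.83828 →hi
  mid=-1.99569 |R|=0.99570 →hi
  mid=-2.08226 |R|=1.08564 →lo
  mid=-2.03897 |R|=1.03973 →lo
  mid=-2.01733 |R|=1.01748 →lo
  mid=-2.00651 |R|=1.00653 →lo
  mid=-2.00110 |R|=1.00110 →lo
  mid=-1.99839 |R|=0.99839 →hi
  ...
  [-2.00008,-1.99991] ⇒ x*=-2.0000
Interval (-2.0000, 0).

z* = -2.0000.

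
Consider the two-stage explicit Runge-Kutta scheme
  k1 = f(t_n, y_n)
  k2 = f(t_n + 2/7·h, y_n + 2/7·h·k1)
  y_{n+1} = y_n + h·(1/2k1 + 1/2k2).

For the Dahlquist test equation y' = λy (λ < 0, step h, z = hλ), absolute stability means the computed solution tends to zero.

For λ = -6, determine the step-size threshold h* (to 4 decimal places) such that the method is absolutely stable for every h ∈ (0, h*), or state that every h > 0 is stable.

Test eqn y'=λy, z=hλ:
  k1=λy_n ⇒ h·k1=z·y_n;  k2=λ(1+2/7z)y_n ⇒ h·k2=z(1+2/7z)y_n
  y_{n+1}/y_n = 1 + 1/2z + 1/2z(1+2/7z) = 1 + z + 1/7z²
  R(z) = 1 + z + 1/7z².

Boundary: |R(x)|=1, x<0.
x=-0.58: |R|=0.4681
R=1: x+1/7x²=0 ⇒ x=−7=-7.0000; min R=1−1/(4·1/7)=-0.7500>−1
Confirm numerically:
  x=-6.162: |R|=0.26232 <1
  x=-5.968: |R|=0.12015 <1
  x=-4.176: |R|=0.68472 <1
  x=-4.047: |R|=0.70726 <1
  x=-7.486: |R|=1.51974 >1
  x=-7.310: |R|=1.32373 >1
Interval (-7.0000, 0).

(-7.0000,0); λ=-6 ⇒ h* = (7)/6 = 1.1667.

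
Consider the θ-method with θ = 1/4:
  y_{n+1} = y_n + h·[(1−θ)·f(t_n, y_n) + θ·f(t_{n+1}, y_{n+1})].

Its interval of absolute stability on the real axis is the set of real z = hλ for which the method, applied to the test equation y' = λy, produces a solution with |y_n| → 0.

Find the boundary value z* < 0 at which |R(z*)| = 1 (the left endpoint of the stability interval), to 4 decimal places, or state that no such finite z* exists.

z* = -4.0000.

Set f=λy, z=hλ:
  y_{n+1} = y_n + z·[3/4·y_n + 1/4·y_{n+1}] ⇒ (1 − 1/4z)y_{n+1} = (1 + 3/4z)y_n
  ⇒ R(z) = (1 + 3/4z)/(1 − 1/4z).

Need |R(x)|<1, x<0.
x=-1.26: |R|=0.0418
R=−1: 1+3/4x = −1+1/4x ⇒ -1/2x=2 ⇒ x=2/(-1/2)=-4.0000
Confirm numerically:
  x=-3.889: |R|=0.97186 <1
  x=-3.241: |R|=0.79036 <1
  x=-2.928: |R|=0.69053 <1
  x=-1.605: |R|=0.14541 <1
  x=-4.457: |R|=1.10808 >1
  x=-4.137: |R|=1.03367 >1
Interval (-4.0000, 0).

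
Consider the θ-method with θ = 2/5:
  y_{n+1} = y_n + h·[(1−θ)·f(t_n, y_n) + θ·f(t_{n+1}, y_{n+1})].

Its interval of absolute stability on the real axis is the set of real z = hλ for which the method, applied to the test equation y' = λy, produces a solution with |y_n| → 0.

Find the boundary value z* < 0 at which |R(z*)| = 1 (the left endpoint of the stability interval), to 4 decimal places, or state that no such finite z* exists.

Set f=λy, z=hλ:
  y_{n+1} = y_n + z·[3/5·y_n + 2/5·y_{n+1}] ⇒ (1 − 2/5z)y_{n+1} = (1 + 3/5z)y_n
  so R(z) = (1 + 3/5z)/(1 − 2/5z).

Boundary: |R(x)|=1, x<0.
x=-1.56: |R|=0.0394
R=−1: 1+3/5x = −1+2/5x ⇒ -1/5x=2 ⇒ x=2/(-1/5)=-10.0000
Confirm numerically:
  x=-9.654: |R|=0.98577 <1
  x=-9.251: |R|=0.96813 <1
  x=-4.383: |R|=0.59197 <1
  x=-10.428: |R|=1.01655 >1
  x=-10.160: |R|=1.00632 >1
  x=-10.048: |R|=1.00191 >1
Interval (-10.0000, 0).

z* = -10.0000.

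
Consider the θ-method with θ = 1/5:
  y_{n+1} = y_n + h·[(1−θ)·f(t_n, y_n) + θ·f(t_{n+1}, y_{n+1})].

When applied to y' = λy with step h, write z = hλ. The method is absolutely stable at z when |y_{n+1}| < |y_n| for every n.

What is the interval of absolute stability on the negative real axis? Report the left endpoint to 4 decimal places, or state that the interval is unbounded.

Test eqn y'=λy, z=hλ:
  y_{n+1} = y_n + z·[4/5·y_n + 1/5·y_{n+1}] ⇒ (1 − 1/5z)y_{n+1} = (1 + 4/5z)y_n
  ⇒ R(z) = (1 + 4/5z)/(1 − 1/5z).

Need |R(x)|<1, x<0.
x=-0.46: |R|=0.5788
R=−1: 1+4/5x = −1+1/5x ⇒ -3/5x=2 ⇒ x=2/(-3/5)=-3.3333
Confirm numerically:
  x=-2.843: |R|=0.81244 <1
  x=-2.682: |R|=0.74564 <1
  x=-2.521: |R|=0.67597 <1
  x=-1.792: |R|=0.31920 <1
  x=-3.635: |R|=1.10481 >1
  x=-3.526: |R|=1.06779 >1
So |R|<1 on (-3.3333, 0).

z∈(-3.3333,0).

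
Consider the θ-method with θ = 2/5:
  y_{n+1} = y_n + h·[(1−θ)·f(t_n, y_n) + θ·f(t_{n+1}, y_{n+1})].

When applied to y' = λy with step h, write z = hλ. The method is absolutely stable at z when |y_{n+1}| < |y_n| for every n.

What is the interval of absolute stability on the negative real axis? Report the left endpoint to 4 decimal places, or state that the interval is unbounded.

With y'=λy (z=hλ):
  y_{n+1} = y_n + z·[3/5·y_n + 2/5·y_{n+1}] ⇒ (1 − 2/5z)y_{n+1} = (1 + 3/5z)y_n
  ⇒ R(z) = (1 + 3/5z)/(1 − 2/5z).

Find x<0 with |R(x)|<1.
x=-0.76: |R|=0.4172
R=−1: 1+3/5x = −1+2/5x ⇒ -1/5x=2 ⇒ x=2/(-1/5)=-10.0000
Confirm numerically:
  x=-9.176: |R|=0.96471 <1
  x=-7.932: |R|=0.90088 <1
  x=-4.661: |R|=0.62722 <1
  x=-10.478: |R|=1.01842 >1
  x=-10.456: |R|=1.01760 >1
  x=-10.343: |R|=1.01335 >1
Interval (-10.0000, 0).

z∈(-10.0000,0).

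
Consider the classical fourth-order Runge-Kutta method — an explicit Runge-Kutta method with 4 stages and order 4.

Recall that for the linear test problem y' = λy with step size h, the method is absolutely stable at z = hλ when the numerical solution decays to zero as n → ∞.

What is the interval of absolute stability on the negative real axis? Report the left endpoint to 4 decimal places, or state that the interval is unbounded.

z∈(-2.7853,0).

Set f=λy, z=hλ:
  order 4, 4-stage ⇒ R(z)=1+z+z^2/2+z^3/6+z^4/24
  (e.g. R(-1.3)=0.29784, |R|=0.29784)

Solve |R(x)|<1 on ℝ⁻.
x=-1.3: |R|=0.2978
|R(-3.06)|=1.4996 |R(-2.97)|=1.3161 |R(-0.75)|=0.4741
Bisect:
  x_lo=-3.3345 |R|=2.1968  x_hi=-0.1262 |R|=0.8815
  mid=-1.73032 |R|=0.27676 →hi
  mid=-2.53240 |R|=0.68102 →hi
  mid=-2.93344 |R|=1.24732 →lo
  mid=-2.73292 |R|=0.92386 →hi
  mid=-2.83318 |R|=1.07463 →lo
  mid=-2.78305 |R|=0.99662 →hi
  mid=-2.80811 |R|=1.03495 →lo
  mid=-2.79558 |R|=1.01562 →lo
  ...
  [-2.78540,-2.78520] ⇒ x*=-2.7853
Interval (-2.7853, 0).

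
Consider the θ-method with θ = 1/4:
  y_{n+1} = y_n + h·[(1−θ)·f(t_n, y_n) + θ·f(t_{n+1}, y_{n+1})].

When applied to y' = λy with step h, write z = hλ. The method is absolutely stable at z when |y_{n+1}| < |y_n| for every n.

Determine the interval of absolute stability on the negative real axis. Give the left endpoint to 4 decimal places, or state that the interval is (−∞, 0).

On y'=λy, z=hλ:
  y_{n+1} = y_n + z·[3/4·y_n + 1/4·y_{n+1}] ⇒ (1 − 1/4z)y_{n+1} = (1 + 3/4z)y_n
  R(z) = (1 + 3/4z)/(1 − 1/4z).

Solve |R(x)|<1 on ℝ⁻.
x=-0.31: |R|=0.7123
R=−1: 1+3/4x = −1+1/4x ⇒ -1/2x=2 ⇒ x=2/(-1/2)=-4.0000
Confirm numerically:
  x=-1.965: |R|=0.31769 <1
  x=-1.790: |R|=0.23661 <1
  x=-1.697: |R|=0.19150 <1
  x=-4.599: |R|=1.13932 >1
  x=-4.362: |R|=1.08658 >1
Stable set (-4.0000, 0).

z∈(-4.0000,0).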